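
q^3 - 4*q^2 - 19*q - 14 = (q - 7)*(q + 1)*(q + 2)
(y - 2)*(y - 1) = y^2 - 3*y + 2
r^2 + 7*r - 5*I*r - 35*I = (r + 7)*(r - 5*I)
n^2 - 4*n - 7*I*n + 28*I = (n - 4)*(n - 7*I)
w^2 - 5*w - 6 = (w - 6)*(w + 1)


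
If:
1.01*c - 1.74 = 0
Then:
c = 1.72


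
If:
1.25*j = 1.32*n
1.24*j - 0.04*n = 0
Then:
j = 0.00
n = 0.00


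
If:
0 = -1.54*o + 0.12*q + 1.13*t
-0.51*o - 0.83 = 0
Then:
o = -1.63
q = -9.41666666666667*t - 20.8856209150327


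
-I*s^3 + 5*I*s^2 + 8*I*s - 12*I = (s - 6)*(s + 2)*(-I*s + I)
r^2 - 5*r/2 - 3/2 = (r - 3)*(r + 1/2)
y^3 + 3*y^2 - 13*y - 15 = (y - 3)*(y + 1)*(y + 5)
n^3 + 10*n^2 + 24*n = n*(n + 4)*(n + 6)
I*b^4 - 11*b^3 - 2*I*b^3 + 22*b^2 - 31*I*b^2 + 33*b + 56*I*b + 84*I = (b - 3)*(b + 4*I)*(b + 7*I)*(I*b + I)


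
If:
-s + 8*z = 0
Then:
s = 8*z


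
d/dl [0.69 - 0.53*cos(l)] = 0.53*sin(l)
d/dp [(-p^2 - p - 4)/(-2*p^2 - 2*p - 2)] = -(6*p + 3)/(2*(p^2 + p + 1)^2)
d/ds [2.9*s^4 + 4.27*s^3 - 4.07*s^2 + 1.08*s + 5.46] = 11.6*s^3 + 12.81*s^2 - 8.14*s + 1.08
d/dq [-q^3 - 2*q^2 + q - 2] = -3*q^2 - 4*q + 1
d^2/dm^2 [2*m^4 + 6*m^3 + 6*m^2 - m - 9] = 24*m^2 + 36*m + 12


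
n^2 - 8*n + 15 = (n - 5)*(n - 3)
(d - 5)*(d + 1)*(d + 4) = d^3 - 21*d - 20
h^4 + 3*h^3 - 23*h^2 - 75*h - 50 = (h - 5)*(h + 1)*(h + 2)*(h + 5)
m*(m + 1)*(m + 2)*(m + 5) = m^4 + 8*m^3 + 17*m^2 + 10*m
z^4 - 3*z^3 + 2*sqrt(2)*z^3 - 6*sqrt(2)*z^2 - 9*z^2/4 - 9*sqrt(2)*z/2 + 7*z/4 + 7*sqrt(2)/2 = (z - 7/2)*(z - 1/2)*(z + 1)*(z + 2*sqrt(2))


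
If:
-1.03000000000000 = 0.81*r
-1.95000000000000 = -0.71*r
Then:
No Solution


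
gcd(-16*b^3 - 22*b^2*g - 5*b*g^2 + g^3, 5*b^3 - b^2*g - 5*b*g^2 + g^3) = b + g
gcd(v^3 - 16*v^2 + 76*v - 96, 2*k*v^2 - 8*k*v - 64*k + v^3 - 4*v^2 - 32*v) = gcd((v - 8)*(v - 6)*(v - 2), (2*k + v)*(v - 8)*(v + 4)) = v - 8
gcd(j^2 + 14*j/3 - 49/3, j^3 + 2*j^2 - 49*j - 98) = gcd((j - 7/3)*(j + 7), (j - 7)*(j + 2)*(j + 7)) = j + 7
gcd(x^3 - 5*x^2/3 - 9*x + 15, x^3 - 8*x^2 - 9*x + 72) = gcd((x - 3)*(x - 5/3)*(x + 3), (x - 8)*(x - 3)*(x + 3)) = x^2 - 9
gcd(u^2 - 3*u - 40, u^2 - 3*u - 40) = u^2 - 3*u - 40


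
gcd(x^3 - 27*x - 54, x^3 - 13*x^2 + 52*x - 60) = x - 6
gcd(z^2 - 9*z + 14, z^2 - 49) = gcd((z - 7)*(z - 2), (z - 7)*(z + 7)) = z - 7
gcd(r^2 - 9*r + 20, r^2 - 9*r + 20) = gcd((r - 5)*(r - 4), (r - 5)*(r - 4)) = r^2 - 9*r + 20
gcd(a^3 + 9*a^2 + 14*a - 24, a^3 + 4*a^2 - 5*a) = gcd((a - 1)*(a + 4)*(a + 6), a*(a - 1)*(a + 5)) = a - 1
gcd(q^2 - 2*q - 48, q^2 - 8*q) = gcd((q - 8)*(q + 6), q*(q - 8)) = q - 8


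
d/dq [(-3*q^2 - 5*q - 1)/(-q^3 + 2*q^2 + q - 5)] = (-3*q^4 - 10*q^3 + 4*q^2 + 34*q + 26)/(q^6 - 4*q^5 + 2*q^4 + 14*q^3 - 19*q^2 - 10*q + 25)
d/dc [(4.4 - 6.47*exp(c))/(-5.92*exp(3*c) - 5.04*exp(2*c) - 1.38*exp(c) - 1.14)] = (-76.6048*exp(3*c) + 45.5352*exp(2*c) + 44.352*exp(c) + 13.4478)*exp(c)/(35.0464*exp(6*c) + 59.6736*exp(5*c) + 41.7408*exp(4*c) + 27.408*exp(3*c) + 13.3956*exp(2*c) + 3.1464*exp(c) + 1.2996)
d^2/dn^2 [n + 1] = 0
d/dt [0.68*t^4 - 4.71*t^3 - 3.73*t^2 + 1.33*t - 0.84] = 2.72*t^3 - 14.13*t^2 - 7.46*t + 1.33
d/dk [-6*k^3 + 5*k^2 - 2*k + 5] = -18*k^2 + 10*k - 2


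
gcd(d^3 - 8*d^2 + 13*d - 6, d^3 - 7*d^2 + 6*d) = d^2 - 7*d + 6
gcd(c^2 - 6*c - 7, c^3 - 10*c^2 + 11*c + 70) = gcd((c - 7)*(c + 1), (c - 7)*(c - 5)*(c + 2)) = c - 7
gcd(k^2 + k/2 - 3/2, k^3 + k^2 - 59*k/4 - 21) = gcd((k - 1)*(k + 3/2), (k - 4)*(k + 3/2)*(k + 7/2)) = k + 3/2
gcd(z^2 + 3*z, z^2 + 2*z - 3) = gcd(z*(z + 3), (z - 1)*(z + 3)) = z + 3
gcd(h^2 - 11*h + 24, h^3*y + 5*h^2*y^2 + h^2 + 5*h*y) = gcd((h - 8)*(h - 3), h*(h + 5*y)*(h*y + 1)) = 1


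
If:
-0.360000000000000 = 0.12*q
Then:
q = -3.00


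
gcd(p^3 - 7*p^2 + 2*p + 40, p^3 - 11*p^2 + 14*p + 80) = p^2 - 3*p - 10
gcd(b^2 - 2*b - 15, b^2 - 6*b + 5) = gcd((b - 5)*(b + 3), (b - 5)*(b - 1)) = b - 5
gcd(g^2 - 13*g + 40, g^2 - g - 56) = g - 8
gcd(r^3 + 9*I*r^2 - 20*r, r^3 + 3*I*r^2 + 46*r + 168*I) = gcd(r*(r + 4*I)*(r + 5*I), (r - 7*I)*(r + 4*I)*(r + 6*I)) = r + 4*I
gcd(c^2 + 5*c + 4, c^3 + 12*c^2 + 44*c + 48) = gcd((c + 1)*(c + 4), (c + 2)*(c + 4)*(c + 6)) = c + 4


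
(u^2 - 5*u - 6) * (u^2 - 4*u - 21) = u^4 - 9*u^3 - 7*u^2 + 129*u + 126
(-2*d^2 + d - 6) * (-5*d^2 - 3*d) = 10*d^4 + d^3 + 27*d^2 + 18*d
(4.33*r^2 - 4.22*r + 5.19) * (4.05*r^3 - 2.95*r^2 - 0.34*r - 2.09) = 17.5365*r^5 - 29.8645*r^4 + 31.9963*r^3 - 22.9254*r^2 + 7.0552*r - 10.8471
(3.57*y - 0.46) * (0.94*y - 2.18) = 3.3558*y^2 - 8.215*y + 1.0028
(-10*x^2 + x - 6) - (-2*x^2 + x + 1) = -8*x^2 - 7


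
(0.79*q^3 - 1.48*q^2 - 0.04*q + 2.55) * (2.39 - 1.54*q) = -1.2166*q^4 + 4.1673*q^3 - 3.4756*q^2 - 4.0226*q + 6.0945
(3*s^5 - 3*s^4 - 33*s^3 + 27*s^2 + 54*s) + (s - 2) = 3*s^5 - 3*s^4 - 33*s^3 + 27*s^2 + 55*s - 2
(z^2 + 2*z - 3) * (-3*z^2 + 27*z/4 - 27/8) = -3*z^4 + 3*z^3/4 + 153*z^2/8 - 27*z + 81/8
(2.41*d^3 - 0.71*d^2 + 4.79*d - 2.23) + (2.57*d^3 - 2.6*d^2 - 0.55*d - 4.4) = 4.98*d^3 - 3.31*d^2 + 4.24*d - 6.63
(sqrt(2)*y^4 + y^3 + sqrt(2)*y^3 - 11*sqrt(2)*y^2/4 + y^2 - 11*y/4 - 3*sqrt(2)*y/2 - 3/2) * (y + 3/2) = sqrt(2)*y^5 + y^4 + 5*sqrt(2)*y^4/2 - 5*sqrt(2)*y^3/4 + 5*y^3/2 - 45*sqrt(2)*y^2/8 - 5*y^2/4 - 45*y/8 - 9*sqrt(2)*y/4 - 9/4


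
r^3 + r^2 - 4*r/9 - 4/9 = (r - 2/3)*(r + 2/3)*(r + 1)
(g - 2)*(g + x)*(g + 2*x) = g^3 + 3*g^2*x - 2*g^2 + 2*g*x^2 - 6*g*x - 4*x^2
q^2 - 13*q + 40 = (q - 8)*(q - 5)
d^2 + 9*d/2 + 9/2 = (d + 3/2)*(d + 3)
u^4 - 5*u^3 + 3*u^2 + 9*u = u*(u - 3)^2*(u + 1)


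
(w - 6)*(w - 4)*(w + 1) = w^3 - 9*w^2 + 14*w + 24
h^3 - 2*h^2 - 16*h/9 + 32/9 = (h - 2)*(h - 4/3)*(h + 4/3)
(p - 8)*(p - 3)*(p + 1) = p^3 - 10*p^2 + 13*p + 24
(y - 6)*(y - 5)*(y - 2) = y^3 - 13*y^2 + 52*y - 60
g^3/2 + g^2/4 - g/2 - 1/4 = (g/2 + 1/2)*(g - 1)*(g + 1/2)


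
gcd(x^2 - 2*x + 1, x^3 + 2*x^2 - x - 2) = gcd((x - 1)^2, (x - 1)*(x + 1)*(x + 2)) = x - 1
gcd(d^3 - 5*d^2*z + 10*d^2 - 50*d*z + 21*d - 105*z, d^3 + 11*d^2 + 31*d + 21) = d^2 + 10*d + 21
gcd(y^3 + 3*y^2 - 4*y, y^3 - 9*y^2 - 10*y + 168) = y + 4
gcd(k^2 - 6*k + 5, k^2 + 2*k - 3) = k - 1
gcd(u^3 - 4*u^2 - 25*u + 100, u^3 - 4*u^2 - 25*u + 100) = u^3 - 4*u^2 - 25*u + 100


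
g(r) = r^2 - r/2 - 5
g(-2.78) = 4.12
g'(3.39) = 6.28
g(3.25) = 3.94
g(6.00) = 28.00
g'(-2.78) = -6.06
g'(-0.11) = -0.72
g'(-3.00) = -6.50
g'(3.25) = 6.00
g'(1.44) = 2.38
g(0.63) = -4.92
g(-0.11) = -4.93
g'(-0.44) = -1.38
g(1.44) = -3.65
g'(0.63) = 0.76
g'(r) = 2*r - 1/2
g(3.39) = 4.80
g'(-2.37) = -5.24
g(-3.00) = 5.50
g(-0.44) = -4.59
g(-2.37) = 1.80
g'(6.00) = 11.50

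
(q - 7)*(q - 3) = q^2 - 10*q + 21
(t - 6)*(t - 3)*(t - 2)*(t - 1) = t^4 - 12*t^3 + 47*t^2 - 72*t + 36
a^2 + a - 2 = (a - 1)*(a + 2)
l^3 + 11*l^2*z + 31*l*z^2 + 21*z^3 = (l + z)*(l + 3*z)*(l + 7*z)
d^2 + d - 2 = (d - 1)*(d + 2)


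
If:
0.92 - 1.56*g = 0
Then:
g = 0.59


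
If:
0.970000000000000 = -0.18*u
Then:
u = -5.39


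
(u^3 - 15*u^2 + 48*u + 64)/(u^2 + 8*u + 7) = (u^2 - 16*u + 64)/(u + 7)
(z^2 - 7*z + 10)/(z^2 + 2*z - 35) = (z - 2)/(z + 7)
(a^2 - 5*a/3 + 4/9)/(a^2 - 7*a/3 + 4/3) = (a - 1/3)/(a - 1)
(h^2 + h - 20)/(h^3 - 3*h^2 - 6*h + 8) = (h + 5)/(h^2 + h - 2)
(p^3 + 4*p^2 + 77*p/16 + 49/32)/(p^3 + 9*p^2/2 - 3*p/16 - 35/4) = (8*p^2 + 18*p + 7)/(2*(4*p^2 + 11*p - 20))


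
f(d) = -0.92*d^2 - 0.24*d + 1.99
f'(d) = -1.84*d - 0.24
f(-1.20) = 0.95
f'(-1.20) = 1.97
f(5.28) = -24.93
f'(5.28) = -9.96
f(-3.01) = -5.62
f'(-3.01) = 5.30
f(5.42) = -26.34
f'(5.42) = -10.21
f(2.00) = -2.17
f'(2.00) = -3.92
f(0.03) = 1.98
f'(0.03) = -0.30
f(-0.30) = 1.98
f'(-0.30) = 0.31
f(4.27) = -15.81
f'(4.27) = -8.10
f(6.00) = -32.57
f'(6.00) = -11.28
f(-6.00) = -29.69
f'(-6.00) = 10.80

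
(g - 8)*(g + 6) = g^2 - 2*g - 48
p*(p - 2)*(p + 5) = p^3 + 3*p^2 - 10*p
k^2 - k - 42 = (k - 7)*(k + 6)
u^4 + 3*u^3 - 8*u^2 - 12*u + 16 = (u - 2)*(u - 1)*(u + 2)*(u + 4)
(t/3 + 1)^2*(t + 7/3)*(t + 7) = t^4/9 + 46*t^3/27 + 244*t^2/27 + 182*t/9 + 49/3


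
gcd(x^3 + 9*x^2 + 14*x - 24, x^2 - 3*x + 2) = x - 1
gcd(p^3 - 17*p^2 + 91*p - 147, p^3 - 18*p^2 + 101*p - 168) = p^2 - 10*p + 21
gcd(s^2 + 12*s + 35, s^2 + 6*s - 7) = s + 7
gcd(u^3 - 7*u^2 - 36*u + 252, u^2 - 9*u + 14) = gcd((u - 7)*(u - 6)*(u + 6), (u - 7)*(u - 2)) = u - 7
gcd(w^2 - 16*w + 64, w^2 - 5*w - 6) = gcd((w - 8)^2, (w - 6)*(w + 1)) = 1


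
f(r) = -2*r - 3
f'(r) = -2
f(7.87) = -18.74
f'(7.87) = -2.00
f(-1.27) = -0.46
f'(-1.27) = -2.00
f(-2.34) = 1.68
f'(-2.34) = -2.00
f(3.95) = -10.90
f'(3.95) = -2.00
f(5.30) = -13.60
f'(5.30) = -2.00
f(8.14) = -19.28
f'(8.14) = -2.00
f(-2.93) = 2.86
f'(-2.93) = -2.00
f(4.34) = -11.68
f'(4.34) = -2.00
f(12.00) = -27.00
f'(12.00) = -2.00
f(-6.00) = 9.00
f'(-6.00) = -2.00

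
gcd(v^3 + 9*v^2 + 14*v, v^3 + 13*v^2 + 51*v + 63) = v + 7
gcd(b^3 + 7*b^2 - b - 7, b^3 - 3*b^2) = 1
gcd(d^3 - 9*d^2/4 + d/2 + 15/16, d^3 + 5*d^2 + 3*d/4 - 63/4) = d - 3/2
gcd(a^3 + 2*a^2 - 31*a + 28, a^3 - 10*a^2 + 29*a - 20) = a^2 - 5*a + 4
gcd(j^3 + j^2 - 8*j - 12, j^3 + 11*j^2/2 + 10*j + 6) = j^2 + 4*j + 4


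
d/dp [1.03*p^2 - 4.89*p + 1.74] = 2.06*p - 4.89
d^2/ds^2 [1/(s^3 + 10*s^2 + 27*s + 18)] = 2*(-(3*s + 10)*(s^3 + 10*s^2 + 27*s + 18) + (3*s^2 + 20*s + 27)^2)/(s^3 + 10*s^2 + 27*s + 18)^3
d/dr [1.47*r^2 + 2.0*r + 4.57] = 2.94*r + 2.0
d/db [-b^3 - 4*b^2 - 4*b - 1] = -3*b^2 - 8*b - 4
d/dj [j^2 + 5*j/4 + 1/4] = 2*j + 5/4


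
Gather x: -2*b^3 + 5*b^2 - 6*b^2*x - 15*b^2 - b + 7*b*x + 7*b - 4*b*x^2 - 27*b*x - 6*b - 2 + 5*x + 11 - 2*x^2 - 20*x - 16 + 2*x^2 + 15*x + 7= -2*b^3 - 10*b^2 - 4*b*x^2 + x*(-6*b^2 - 20*b)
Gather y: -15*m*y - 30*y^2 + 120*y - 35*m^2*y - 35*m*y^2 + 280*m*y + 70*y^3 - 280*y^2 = 70*y^3 + y^2*(-35*m - 310) + y*(-35*m^2 + 265*m + 120)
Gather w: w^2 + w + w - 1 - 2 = w^2 + 2*w - 3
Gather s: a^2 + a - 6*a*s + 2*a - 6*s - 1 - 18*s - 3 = a^2 + 3*a + s*(-6*a - 24) - 4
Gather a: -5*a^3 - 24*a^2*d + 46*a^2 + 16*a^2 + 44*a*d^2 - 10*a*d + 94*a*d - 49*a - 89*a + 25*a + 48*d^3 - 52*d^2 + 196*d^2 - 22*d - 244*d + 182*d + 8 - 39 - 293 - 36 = -5*a^3 + a^2*(62 - 24*d) + a*(44*d^2 + 84*d - 113) + 48*d^3 + 144*d^2 - 84*d - 360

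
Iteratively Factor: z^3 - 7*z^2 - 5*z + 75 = (z + 3)*(z^2 - 10*z + 25) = (z - 5)*(z + 3)*(z - 5)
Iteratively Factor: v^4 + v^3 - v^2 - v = (v)*(v^3 + v^2 - v - 1) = v*(v - 1)*(v^2 + 2*v + 1) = v*(v - 1)*(v + 1)*(v + 1)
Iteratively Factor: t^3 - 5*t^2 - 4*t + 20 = (t - 5)*(t^2 - 4) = (t - 5)*(t - 2)*(t + 2)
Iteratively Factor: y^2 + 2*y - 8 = (y - 2)*(y + 4)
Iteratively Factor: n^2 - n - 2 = (n - 2)*(n + 1)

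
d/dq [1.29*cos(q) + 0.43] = -1.29*sin(q)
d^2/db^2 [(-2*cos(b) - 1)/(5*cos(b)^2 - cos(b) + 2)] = 5*(-90*sin(b)^4*cos(b) - 22*sin(b)^4 + 7*sin(b)^2 + 33*cos(b)/4 - 33*cos(3*b)/4 + 5*cos(5*b) + 13)/(5*sin(b)^2 + cos(b) - 7)^3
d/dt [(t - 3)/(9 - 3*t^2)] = (-t^2 + 2*t*(t - 3) + 3)/(3*(t^2 - 3)^2)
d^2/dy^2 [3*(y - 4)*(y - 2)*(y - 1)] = 18*y - 42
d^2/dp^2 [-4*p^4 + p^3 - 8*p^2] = -48*p^2 + 6*p - 16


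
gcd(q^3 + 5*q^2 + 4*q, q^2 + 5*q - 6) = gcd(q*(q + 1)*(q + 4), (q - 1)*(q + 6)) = 1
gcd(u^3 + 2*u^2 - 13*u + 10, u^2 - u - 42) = 1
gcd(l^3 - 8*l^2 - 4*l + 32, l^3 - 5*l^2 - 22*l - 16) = l^2 - 6*l - 16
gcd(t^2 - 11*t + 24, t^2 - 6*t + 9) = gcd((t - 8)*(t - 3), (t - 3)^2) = t - 3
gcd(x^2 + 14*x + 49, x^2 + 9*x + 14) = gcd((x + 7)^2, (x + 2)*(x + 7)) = x + 7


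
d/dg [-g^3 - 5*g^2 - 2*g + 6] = -3*g^2 - 10*g - 2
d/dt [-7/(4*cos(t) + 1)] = -28*sin(t)/(4*cos(t) + 1)^2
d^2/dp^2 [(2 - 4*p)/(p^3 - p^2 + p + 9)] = 4*(-(2*p - 1)*(3*p^2 - 2*p + 1)^2 + (6*p^2 - 4*p + (2*p - 1)*(3*p - 1) + 2)*(p^3 - p^2 + p + 9))/(p^3 - p^2 + p + 9)^3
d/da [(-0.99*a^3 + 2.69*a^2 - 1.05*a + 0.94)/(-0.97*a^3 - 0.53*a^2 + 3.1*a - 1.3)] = (-4.44089209850063e-16*a^5 + 3.134*a^4 - 8.175*a^3 + 14.3789*a^2 - 5.9976*a - 1.549)/(0.9409*a^6 + 1.0282*a^5 - 5.7331*a^4 - 0.764000000000001*a^3 + 10.988*a^2 - 8.06*a + 1.69)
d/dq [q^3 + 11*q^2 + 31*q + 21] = 3*q^2 + 22*q + 31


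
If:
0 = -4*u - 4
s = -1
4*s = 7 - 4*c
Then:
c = 11/4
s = -1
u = -1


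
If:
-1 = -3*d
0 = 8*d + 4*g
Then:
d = 1/3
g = -2/3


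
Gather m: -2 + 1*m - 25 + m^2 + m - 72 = m^2 + 2*m - 99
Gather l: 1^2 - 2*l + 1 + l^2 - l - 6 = l^2 - 3*l - 4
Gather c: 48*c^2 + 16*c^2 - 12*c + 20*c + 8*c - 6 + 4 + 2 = 64*c^2 + 16*c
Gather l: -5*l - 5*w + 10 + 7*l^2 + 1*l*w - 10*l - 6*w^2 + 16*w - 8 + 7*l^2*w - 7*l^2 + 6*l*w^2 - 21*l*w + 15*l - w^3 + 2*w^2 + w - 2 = 7*l^2*w + l*(6*w^2 - 20*w) - w^3 - 4*w^2 + 12*w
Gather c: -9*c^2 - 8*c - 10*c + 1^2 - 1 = -9*c^2 - 18*c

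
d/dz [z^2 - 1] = 2*z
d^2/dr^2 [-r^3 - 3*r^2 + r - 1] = -6*r - 6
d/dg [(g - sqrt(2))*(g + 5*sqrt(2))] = 2*g + 4*sqrt(2)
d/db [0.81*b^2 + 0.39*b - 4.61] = 1.62*b + 0.39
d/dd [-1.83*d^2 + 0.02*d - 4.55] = 0.02 - 3.66*d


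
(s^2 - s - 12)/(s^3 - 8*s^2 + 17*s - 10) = (s^2 - s - 12)/(s^3 - 8*s^2 + 17*s - 10)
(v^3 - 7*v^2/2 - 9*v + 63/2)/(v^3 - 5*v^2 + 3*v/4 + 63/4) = 2*(v + 3)/(2*v + 3)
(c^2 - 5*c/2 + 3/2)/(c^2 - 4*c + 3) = (c - 3/2)/(c - 3)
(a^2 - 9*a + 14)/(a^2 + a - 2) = (a^2 - 9*a + 14)/(a^2 + a - 2)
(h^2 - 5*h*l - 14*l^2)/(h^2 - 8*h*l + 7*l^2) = (h + 2*l)/(h - l)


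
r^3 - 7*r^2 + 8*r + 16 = (r - 4)^2*(r + 1)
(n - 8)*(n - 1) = n^2 - 9*n + 8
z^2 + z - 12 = (z - 3)*(z + 4)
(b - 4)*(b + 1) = b^2 - 3*b - 4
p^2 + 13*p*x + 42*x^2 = (p + 6*x)*(p + 7*x)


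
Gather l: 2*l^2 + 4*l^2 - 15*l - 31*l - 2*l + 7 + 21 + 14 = 6*l^2 - 48*l + 42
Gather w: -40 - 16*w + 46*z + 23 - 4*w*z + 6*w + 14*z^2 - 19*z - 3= w*(-4*z - 10) + 14*z^2 + 27*z - 20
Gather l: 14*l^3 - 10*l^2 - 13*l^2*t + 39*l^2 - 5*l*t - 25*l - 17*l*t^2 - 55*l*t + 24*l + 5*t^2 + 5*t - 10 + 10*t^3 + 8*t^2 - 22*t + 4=14*l^3 + l^2*(29 - 13*t) + l*(-17*t^2 - 60*t - 1) + 10*t^3 + 13*t^2 - 17*t - 6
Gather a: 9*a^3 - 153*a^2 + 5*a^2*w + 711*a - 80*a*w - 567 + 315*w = 9*a^3 + a^2*(5*w - 153) + a*(711 - 80*w) + 315*w - 567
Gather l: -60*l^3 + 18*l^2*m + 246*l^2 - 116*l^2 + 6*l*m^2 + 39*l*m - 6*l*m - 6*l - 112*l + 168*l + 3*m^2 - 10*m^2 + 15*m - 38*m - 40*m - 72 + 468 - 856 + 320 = -60*l^3 + l^2*(18*m + 130) + l*(6*m^2 + 33*m + 50) - 7*m^2 - 63*m - 140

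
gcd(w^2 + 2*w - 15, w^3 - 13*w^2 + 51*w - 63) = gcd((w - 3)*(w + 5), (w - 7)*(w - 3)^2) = w - 3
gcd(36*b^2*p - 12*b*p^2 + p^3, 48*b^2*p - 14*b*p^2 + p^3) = -6*b*p + p^2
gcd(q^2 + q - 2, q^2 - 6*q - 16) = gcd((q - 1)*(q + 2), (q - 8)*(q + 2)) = q + 2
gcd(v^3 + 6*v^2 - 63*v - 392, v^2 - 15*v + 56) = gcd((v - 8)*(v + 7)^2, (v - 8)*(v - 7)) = v - 8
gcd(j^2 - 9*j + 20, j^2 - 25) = j - 5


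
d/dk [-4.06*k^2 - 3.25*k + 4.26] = -8.12*k - 3.25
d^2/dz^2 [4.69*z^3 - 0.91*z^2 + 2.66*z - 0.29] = 28.14*z - 1.82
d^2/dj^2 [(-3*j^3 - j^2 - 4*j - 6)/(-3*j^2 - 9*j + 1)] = 2*(261*j^3 + 90*j^2 + 531*j + 541)/(27*j^6 + 243*j^5 + 702*j^4 + 567*j^3 - 234*j^2 + 27*j - 1)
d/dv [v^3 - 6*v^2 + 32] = 3*v*(v - 4)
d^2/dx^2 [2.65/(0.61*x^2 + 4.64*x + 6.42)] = (-1.97213*x^2 - 15.00112*x + 2.65*(1.22*x + 4.64)*(2.44*x + 9.28) - 20.75586)/(0.61*x^2 + 4.64*x + 6.42)^3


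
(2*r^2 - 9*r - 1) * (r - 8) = 2*r^3 - 25*r^2 + 71*r + 8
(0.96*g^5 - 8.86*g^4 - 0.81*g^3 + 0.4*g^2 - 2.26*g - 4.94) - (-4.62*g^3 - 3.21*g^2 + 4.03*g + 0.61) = 0.96*g^5 - 8.86*g^4 + 3.81*g^3 + 3.61*g^2 - 6.29*g - 5.55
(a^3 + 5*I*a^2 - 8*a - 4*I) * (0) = 0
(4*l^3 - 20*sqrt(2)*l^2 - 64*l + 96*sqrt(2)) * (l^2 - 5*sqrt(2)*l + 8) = 4*l^5 - 40*sqrt(2)*l^4 + 168*l^3 + 256*sqrt(2)*l^2 - 1472*l + 768*sqrt(2)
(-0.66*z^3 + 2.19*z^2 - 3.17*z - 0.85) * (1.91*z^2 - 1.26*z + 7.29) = -1.2606*z^5 + 5.0145*z^4 - 13.6255*z^3 + 18.3358*z^2 - 22.0383*z - 6.1965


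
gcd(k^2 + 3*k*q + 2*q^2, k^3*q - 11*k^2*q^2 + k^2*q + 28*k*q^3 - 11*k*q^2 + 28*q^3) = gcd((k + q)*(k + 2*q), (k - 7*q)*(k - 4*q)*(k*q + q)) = 1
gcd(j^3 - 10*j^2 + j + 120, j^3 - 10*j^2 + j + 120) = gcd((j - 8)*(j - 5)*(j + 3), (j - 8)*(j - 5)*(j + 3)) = j^3 - 10*j^2 + j + 120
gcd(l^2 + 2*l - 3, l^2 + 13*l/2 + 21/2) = l + 3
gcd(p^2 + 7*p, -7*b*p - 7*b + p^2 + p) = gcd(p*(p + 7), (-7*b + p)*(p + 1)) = 1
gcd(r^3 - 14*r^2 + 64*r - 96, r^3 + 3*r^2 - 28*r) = r - 4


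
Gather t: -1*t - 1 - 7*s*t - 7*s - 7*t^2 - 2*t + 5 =-7*s - 7*t^2 + t*(-7*s - 3) + 4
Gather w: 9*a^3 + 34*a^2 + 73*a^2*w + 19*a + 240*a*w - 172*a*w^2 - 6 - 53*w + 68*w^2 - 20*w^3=9*a^3 + 34*a^2 + 19*a - 20*w^3 + w^2*(68 - 172*a) + w*(73*a^2 + 240*a - 53) - 6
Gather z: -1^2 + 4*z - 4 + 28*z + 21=32*z + 16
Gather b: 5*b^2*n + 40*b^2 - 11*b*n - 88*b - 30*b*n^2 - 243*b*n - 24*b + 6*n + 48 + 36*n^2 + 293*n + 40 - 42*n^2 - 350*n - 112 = b^2*(5*n + 40) + b*(-30*n^2 - 254*n - 112) - 6*n^2 - 51*n - 24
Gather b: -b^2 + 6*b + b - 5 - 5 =-b^2 + 7*b - 10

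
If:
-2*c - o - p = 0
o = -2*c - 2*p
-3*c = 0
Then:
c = 0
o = 0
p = 0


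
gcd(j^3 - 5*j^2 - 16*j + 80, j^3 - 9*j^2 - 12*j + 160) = j^2 - j - 20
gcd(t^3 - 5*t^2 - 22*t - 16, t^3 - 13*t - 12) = t + 1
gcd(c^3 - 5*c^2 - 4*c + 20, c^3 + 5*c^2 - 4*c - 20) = c^2 - 4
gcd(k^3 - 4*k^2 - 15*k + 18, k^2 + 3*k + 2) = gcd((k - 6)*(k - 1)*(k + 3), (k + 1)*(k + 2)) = 1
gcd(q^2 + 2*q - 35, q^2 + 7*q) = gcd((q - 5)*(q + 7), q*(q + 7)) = q + 7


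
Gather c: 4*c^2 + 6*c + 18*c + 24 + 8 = 4*c^2 + 24*c + 32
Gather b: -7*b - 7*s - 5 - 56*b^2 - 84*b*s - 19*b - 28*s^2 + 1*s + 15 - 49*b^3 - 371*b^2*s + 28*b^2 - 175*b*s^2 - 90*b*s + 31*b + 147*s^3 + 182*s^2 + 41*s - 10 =-49*b^3 + b^2*(-371*s - 28) + b*(-175*s^2 - 174*s + 5) + 147*s^3 + 154*s^2 + 35*s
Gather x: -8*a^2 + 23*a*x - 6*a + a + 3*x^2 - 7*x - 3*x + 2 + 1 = -8*a^2 - 5*a + 3*x^2 + x*(23*a - 10) + 3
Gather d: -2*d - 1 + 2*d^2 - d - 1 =2*d^2 - 3*d - 2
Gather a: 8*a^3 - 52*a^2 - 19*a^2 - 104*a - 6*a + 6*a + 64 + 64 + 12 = 8*a^3 - 71*a^2 - 104*a + 140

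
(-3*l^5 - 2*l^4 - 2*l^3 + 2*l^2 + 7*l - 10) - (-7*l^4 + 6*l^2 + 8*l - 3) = -3*l^5 + 5*l^4 - 2*l^3 - 4*l^2 - l - 7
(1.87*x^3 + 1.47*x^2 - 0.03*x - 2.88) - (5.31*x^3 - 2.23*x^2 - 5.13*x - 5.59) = -3.44*x^3 + 3.7*x^2 + 5.1*x + 2.71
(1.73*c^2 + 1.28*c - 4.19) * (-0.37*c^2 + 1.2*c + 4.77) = -0.6401*c^4 + 1.6024*c^3 + 11.3384*c^2 + 1.0776*c - 19.9863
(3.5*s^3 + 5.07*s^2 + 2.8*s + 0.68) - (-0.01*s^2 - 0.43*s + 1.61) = 3.5*s^3 + 5.08*s^2 + 3.23*s - 0.93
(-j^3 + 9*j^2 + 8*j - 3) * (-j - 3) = j^4 - 6*j^3 - 35*j^2 - 21*j + 9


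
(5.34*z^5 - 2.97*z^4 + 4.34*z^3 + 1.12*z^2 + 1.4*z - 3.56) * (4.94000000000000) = 26.3796*z^5 - 14.6718*z^4 + 21.4396*z^3 + 5.5328*z^2 + 6.916*z - 17.5864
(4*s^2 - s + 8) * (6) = 24*s^2 - 6*s + 48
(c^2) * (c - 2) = c^3 - 2*c^2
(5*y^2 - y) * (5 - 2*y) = -10*y^3 + 27*y^2 - 5*y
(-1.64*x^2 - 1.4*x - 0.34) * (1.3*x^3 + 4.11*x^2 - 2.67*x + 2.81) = -2.132*x^5 - 8.5604*x^4 - 1.8172*x^3 - 2.2678*x^2 - 3.0262*x - 0.9554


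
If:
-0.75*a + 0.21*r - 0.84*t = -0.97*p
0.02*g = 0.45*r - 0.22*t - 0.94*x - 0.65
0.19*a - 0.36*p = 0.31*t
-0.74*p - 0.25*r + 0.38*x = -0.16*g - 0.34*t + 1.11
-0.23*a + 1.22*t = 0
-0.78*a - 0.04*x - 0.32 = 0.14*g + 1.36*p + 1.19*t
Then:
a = -0.81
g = 6.90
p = -0.30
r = -2.13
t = -0.15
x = -1.82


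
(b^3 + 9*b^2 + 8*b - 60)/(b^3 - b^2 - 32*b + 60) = (b + 5)/(b - 5)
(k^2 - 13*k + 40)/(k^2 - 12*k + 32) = (k - 5)/(k - 4)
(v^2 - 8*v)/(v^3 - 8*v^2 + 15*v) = (v - 8)/(v^2 - 8*v + 15)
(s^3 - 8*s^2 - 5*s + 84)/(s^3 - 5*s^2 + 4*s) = (s^2 - 4*s - 21)/(s*(s - 1))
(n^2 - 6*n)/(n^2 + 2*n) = (n - 6)/(n + 2)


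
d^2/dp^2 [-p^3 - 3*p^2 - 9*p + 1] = -6*p - 6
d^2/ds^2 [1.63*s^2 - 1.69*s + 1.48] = 3.26000000000000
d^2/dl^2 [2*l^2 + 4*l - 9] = 4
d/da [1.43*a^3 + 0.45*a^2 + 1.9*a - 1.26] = 4.29*a^2 + 0.9*a + 1.9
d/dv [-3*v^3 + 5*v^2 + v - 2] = -9*v^2 + 10*v + 1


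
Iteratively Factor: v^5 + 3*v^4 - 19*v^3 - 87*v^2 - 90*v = (v + 3)*(v^4 - 19*v^2 - 30*v) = (v + 2)*(v + 3)*(v^3 - 2*v^2 - 15*v) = (v - 5)*(v + 2)*(v + 3)*(v^2 + 3*v) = v*(v - 5)*(v + 2)*(v + 3)*(v + 3)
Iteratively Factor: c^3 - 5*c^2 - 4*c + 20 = (c - 2)*(c^2 - 3*c - 10) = (c - 2)*(c + 2)*(c - 5)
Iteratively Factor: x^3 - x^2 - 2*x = (x + 1)*(x^2 - 2*x) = (x - 2)*(x + 1)*(x)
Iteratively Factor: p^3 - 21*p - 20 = (p + 4)*(p^2 - 4*p - 5) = (p - 5)*(p + 4)*(p + 1)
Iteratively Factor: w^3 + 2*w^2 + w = (w)*(w^2 + 2*w + 1) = w*(w + 1)*(w + 1)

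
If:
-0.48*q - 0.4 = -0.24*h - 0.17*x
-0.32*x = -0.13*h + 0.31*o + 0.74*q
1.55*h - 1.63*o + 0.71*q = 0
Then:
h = 1.21067821067821 - 1.04583439436381*x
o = 1.05194805194805 - 1.06800993124523*x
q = -0.168750530515236*x - 0.227994227994228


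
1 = 1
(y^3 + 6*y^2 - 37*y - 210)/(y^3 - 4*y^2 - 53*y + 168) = (y^2 - y - 30)/(y^2 - 11*y + 24)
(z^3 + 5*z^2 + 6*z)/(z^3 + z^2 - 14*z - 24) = z/(z - 4)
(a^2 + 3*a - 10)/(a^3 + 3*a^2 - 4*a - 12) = (a + 5)/(a^2 + 5*a + 6)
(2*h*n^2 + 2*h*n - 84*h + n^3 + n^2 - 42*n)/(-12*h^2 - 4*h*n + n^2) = (-n^2 - n + 42)/(6*h - n)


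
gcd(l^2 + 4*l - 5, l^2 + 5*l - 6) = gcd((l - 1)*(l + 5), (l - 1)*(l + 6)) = l - 1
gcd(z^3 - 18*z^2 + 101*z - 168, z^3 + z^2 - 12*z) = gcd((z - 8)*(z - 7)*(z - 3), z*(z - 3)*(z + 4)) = z - 3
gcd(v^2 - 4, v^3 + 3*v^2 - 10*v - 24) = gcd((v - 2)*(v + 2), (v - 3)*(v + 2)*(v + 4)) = v + 2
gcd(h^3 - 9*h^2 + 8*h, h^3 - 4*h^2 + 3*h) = h^2 - h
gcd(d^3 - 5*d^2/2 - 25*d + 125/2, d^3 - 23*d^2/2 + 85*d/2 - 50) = d^2 - 15*d/2 + 25/2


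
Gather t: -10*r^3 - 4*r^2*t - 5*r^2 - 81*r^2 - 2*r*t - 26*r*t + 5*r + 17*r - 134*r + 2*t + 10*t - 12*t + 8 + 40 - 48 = -10*r^3 - 86*r^2 - 112*r + t*(-4*r^2 - 28*r)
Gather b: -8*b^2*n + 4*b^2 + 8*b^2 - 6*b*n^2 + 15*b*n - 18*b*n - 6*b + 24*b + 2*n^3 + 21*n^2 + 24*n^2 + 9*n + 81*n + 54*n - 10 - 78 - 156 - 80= b^2*(12 - 8*n) + b*(-6*n^2 - 3*n + 18) + 2*n^3 + 45*n^2 + 144*n - 324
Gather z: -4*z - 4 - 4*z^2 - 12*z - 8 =-4*z^2 - 16*z - 12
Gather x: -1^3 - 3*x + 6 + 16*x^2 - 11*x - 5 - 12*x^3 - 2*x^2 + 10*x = -12*x^3 + 14*x^2 - 4*x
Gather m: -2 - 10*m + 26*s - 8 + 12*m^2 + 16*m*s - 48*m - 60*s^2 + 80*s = 12*m^2 + m*(16*s - 58) - 60*s^2 + 106*s - 10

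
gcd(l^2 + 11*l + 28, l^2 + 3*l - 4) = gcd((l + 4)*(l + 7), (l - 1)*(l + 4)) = l + 4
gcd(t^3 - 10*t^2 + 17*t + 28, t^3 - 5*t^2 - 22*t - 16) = t + 1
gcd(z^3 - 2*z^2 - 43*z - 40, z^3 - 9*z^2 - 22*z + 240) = z^2 - 3*z - 40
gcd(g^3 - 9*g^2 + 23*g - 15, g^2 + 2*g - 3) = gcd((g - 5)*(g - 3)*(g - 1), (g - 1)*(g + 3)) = g - 1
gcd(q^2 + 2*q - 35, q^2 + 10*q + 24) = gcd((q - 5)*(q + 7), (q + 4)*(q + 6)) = 1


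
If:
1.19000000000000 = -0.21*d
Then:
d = -5.67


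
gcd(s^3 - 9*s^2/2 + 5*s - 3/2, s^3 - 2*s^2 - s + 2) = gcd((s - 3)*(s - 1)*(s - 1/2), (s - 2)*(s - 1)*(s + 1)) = s - 1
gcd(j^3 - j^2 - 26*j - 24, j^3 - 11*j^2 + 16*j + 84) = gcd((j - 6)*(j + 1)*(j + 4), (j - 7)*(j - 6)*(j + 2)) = j - 6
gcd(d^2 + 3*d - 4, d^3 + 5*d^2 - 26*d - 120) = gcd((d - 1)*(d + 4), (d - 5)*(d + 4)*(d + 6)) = d + 4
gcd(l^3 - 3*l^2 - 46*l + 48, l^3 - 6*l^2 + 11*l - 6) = l - 1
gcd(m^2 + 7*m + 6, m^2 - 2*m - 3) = m + 1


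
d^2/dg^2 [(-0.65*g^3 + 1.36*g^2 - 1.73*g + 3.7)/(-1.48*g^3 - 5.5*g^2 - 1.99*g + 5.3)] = (3.5527136788005e-15*g^7 - 16.539888*g^6 + 11.250072*g^5 + 72.455472*g^4 - 463.949622*g^3 - 853.0893*g^2 - 4.98779999999994*g - 284.92692)/(3.241792*g^9 + 36.1416*g^8 + 147.386688*g^7 + 228.73924*g^6 - 60.676656*g^5 - 509.29071*g^4 - 215.450801*g^3 + 400.51941*g^2 + 167.6973*g - 148.877)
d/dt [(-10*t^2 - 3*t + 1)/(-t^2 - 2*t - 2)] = (17*t^2 + 42*t + 8)/(t^4 + 4*t^3 + 8*t^2 + 8*t + 4)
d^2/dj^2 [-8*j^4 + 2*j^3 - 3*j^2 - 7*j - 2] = -96*j^2 + 12*j - 6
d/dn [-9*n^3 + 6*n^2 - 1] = 3*n*(4 - 9*n)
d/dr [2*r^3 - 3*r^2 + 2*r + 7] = 6*r^2 - 6*r + 2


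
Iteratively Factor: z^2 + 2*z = (z + 2)*(z)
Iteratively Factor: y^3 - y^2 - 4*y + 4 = (y - 2)*(y^2 + y - 2) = (y - 2)*(y - 1)*(y + 2)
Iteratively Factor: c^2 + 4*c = (c)*(c + 4)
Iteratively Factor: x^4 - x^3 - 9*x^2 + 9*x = (x - 1)*(x^3 - 9*x) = x*(x - 1)*(x^2 - 9) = x*(x - 3)*(x - 1)*(x + 3)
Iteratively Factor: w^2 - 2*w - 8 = (w - 4)*(w + 2)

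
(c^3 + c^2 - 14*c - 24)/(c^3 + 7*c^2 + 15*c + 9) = (c^2 - 2*c - 8)/(c^2 + 4*c + 3)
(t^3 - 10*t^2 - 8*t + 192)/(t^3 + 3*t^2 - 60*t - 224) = (t - 6)/(t + 7)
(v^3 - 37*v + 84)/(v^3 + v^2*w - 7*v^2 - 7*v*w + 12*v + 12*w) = (v + 7)/(v + w)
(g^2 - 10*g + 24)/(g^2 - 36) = (g - 4)/(g + 6)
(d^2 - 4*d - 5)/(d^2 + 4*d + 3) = (d - 5)/(d + 3)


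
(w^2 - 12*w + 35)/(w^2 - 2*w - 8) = (-w^2 + 12*w - 35)/(-w^2 + 2*w + 8)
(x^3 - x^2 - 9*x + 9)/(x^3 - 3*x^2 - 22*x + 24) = (x^2 - 9)/(x^2 - 2*x - 24)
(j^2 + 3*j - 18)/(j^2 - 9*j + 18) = (j + 6)/(j - 6)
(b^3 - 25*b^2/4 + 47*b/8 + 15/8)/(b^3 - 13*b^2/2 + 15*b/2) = (b + 1/4)/b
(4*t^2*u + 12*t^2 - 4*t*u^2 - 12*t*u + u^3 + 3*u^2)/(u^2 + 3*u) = 4*t^2/u - 4*t + u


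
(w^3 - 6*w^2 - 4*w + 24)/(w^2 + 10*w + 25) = (w^3 - 6*w^2 - 4*w + 24)/(w^2 + 10*w + 25)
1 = 1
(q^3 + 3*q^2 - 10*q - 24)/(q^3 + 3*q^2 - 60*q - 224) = (q^2 - q - 6)/(q^2 - q - 56)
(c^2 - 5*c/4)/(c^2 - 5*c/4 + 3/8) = 2*c*(4*c - 5)/(8*c^2 - 10*c + 3)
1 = 1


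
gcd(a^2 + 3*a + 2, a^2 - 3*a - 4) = a + 1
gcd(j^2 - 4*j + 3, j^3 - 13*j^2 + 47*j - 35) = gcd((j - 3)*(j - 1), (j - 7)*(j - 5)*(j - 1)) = j - 1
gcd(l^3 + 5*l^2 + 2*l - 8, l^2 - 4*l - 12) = l + 2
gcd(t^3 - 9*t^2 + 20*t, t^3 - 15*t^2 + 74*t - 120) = t^2 - 9*t + 20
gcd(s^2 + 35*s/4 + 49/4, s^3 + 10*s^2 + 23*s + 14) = s + 7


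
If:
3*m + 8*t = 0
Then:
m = -8*t/3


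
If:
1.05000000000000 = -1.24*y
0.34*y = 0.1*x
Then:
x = -2.88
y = -0.85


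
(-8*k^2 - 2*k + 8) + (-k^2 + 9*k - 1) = -9*k^2 + 7*k + 7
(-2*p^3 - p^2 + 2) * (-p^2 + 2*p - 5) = 2*p^5 - 3*p^4 + 8*p^3 + 3*p^2 + 4*p - 10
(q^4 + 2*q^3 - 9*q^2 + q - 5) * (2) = 2*q^4 + 4*q^3 - 18*q^2 + 2*q - 10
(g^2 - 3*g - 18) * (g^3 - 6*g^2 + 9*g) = g^5 - 9*g^4 + 9*g^3 + 81*g^2 - 162*g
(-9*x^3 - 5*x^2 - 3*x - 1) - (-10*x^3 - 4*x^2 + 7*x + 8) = x^3 - x^2 - 10*x - 9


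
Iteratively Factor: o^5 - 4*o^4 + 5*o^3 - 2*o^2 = (o - 1)*(o^4 - 3*o^3 + 2*o^2) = o*(o - 1)*(o^3 - 3*o^2 + 2*o) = o*(o - 2)*(o - 1)*(o^2 - o) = o*(o - 2)*(o - 1)^2*(o)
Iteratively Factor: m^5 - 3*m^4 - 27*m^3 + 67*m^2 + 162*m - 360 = (m - 3)*(m^4 - 27*m^2 - 14*m + 120) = (m - 3)*(m - 2)*(m^3 + 2*m^2 - 23*m - 60) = (m - 3)*(m - 2)*(m + 4)*(m^2 - 2*m - 15) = (m - 3)*(m - 2)*(m + 3)*(m + 4)*(m - 5)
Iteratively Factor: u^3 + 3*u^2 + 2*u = (u + 1)*(u^2 + 2*u) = u*(u + 1)*(u + 2)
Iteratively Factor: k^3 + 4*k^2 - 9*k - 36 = (k + 3)*(k^2 + k - 12) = (k - 3)*(k + 3)*(k + 4)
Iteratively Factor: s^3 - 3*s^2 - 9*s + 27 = (s + 3)*(s^2 - 6*s + 9) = (s - 3)*(s + 3)*(s - 3)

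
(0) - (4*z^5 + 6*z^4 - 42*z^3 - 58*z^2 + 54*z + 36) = -4*z^5 - 6*z^4 + 42*z^3 + 58*z^2 - 54*z - 36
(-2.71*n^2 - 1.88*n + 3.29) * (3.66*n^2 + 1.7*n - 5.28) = -9.9186*n^4 - 11.4878*n^3 + 23.1542*n^2 + 15.5194*n - 17.3712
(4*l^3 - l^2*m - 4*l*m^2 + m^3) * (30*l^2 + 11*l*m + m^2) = 120*l^5 + 14*l^4*m - 127*l^3*m^2 - 15*l^2*m^3 + 7*l*m^4 + m^5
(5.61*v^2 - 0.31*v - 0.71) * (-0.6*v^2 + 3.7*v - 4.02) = -3.366*v^4 + 20.943*v^3 - 23.2732*v^2 - 1.3808*v + 2.8542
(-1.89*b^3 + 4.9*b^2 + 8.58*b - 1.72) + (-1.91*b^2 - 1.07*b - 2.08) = -1.89*b^3 + 2.99*b^2 + 7.51*b - 3.8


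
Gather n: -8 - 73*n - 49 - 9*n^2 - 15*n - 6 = -9*n^2 - 88*n - 63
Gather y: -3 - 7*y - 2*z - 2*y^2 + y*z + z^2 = -2*y^2 + y*(z - 7) + z^2 - 2*z - 3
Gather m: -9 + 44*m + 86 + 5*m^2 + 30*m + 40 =5*m^2 + 74*m + 117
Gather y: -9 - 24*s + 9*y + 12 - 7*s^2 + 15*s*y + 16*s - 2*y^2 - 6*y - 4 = -7*s^2 - 8*s - 2*y^2 + y*(15*s + 3) - 1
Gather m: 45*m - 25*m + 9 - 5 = 20*m + 4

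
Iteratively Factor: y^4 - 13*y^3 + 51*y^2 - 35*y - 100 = (y - 5)*(y^3 - 8*y^2 + 11*y + 20) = (y - 5)^2*(y^2 - 3*y - 4) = (y - 5)^2*(y - 4)*(y + 1)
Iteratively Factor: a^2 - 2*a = (a)*(a - 2)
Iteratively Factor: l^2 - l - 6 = (l - 3)*(l + 2)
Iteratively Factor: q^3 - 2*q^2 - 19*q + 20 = (q - 1)*(q^2 - q - 20) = (q - 5)*(q - 1)*(q + 4)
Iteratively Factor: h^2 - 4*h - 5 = (h + 1)*(h - 5)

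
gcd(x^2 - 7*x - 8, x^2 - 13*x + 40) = x - 8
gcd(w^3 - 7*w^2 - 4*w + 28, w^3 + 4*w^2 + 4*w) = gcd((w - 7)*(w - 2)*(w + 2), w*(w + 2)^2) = w + 2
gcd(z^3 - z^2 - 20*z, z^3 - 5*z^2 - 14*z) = z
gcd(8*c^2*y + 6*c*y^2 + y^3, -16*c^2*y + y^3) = 4*c*y + y^2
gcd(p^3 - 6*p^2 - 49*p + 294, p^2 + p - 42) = p^2 + p - 42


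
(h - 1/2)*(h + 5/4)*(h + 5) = h^3 + 23*h^2/4 + 25*h/8 - 25/8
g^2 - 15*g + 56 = (g - 8)*(g - 7)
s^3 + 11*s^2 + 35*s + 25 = (s + 1)*(s + 5)^2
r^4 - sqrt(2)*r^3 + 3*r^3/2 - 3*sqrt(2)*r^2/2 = r^2*(r + 3/2)*(r - sqrt(2))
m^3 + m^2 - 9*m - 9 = (m - 3)*(m + 1)*(m + 3)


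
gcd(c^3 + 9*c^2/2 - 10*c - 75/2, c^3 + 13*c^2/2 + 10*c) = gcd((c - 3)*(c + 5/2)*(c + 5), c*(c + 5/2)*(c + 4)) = c + 5/2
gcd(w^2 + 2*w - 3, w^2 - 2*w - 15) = w + 3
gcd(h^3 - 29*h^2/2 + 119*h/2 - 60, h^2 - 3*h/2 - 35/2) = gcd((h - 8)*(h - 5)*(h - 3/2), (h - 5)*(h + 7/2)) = h - 5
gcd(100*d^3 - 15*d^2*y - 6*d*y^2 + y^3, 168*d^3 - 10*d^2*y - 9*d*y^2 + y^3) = 4*d + y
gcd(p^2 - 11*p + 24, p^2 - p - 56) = p - 8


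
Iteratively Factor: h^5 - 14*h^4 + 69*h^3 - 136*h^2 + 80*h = (h - 4)*(h^4 - 10*h^3 + 29*h^2 - 20*h) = (h - 4)^2*(h^3 - 6*h^2 + 5*h) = (h - 4)^2*(h - 1)*(h^2 - 5*h) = h*(h - 4)^2*(h - 1)*(h - 5)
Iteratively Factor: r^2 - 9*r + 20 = (r - 4)*(r - 5)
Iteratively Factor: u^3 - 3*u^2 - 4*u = (u - 4)*(u^2 + u) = (u - 4)*(u + 1)*(u)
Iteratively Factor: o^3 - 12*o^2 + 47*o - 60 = (o - 5)*(o^2 - 7*o + 12) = (o - 5)*(o - 4)*(o - 3)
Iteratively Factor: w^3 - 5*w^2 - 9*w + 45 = (w + 3)*(w^2 - 8*w + 15) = (w - 5)*(w + 3)*(w - 3)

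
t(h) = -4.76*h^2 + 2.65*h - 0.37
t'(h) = 2.65 - 9.52*h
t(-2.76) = -43.94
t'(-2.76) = 28.93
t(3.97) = -64.87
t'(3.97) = -35.14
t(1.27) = -4.68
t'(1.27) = -9.44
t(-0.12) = -0.76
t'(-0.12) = 3.79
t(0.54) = -0.33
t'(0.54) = -2.49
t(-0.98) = -7.54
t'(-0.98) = 11.98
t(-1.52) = -15.40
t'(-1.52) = 17.12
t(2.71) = -28.15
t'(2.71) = -23.15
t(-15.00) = -1111.12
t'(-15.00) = 145.45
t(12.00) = -654.01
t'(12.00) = -111.59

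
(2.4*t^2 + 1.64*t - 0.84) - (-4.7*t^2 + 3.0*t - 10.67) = 7.1*t^2 - 1.36*t + 9.83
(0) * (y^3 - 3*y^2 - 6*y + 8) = 0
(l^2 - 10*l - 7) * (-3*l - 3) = -3*l^3 + 27*l^2 + 51*l + 21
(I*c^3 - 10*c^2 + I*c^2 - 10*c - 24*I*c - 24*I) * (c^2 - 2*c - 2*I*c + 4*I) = I*c^5 - 8*c^4 - I*c^4 + 8*c^3 - 6*I*c^3 - 32*c^2 + 4*I*c^2 + 48*c + 8*I*c + 96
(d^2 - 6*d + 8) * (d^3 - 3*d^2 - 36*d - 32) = d^5 - 9*d^4 - 10*d^3 + 160*d^2 - 96*d - 256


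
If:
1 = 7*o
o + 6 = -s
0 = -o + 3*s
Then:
No Solution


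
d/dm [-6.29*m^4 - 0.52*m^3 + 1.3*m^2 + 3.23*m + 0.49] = -25.16*m^3 - 1.56*m^2 + 2.6*m + 3.23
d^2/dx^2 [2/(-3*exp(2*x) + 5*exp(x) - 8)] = 2*(-2*(6*exp(x) - 5)^2*exp(x) + (12*exp(x) - 5)*(3*exp(2*x) - 5*exp(x) + 8))*exp(x)/(3*exp(2*x) - 5*exp(x) + 8)^3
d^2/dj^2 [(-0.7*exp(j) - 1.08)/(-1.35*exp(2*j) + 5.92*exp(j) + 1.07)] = (1.27575*exp(4*j) + 13.4676*exp(3*j) - 19.82718*exp(2*j) + 39.656272*exp(j) - 6.039722)*exp(j)/(2.460375*exp(6*j) - 32.3676*exp(5*j) + 136.087695*exp(4*j) - 156.166048*exp(3*j) - 107.862099*exp(2*j) - 20.333424*exp(j) - 1.225043)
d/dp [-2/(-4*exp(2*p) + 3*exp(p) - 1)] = (6 - 16*exp(p))*exp(p)/(4*exp(2*p) - 3*exp(p) + 1)^2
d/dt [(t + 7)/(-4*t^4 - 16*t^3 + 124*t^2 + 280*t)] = (3*t^2 - 6*t - 10)/(4*t^2*(t^4 - 6*t^3 - 11*t^2 + 60*t + 100))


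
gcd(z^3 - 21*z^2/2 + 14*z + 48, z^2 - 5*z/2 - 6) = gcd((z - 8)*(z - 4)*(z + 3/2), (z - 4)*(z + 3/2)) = z^2 - 5*z/2 - 6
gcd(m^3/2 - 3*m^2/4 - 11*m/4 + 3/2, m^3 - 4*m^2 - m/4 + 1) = m - 1/2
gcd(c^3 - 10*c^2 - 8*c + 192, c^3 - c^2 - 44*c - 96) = c^2 - 4*c - 32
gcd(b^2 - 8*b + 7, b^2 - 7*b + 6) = b - 1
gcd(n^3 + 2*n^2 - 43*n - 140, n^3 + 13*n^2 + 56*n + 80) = n^2 + 9*n + 20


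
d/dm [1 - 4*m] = -4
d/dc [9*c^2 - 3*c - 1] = 18*c - 3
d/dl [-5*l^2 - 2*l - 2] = -10*l - 2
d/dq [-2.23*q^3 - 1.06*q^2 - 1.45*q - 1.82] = -6.69*q^2 - 2.12*q - 1.45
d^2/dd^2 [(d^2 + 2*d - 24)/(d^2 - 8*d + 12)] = 4*(5*d^3 - 54*d^2 + 252*d - 456)/(d^6 - 24*d^5 + 228*d^4 - 1088*d^3 + 2736*d^2 - 3456*d + 1728)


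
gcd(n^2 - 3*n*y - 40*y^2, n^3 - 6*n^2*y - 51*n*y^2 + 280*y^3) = -n + 8*y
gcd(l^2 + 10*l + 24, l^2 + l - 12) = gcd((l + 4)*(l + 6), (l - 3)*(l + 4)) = l + 4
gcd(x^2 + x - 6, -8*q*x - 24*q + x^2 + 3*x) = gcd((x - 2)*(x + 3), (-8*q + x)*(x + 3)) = x + 3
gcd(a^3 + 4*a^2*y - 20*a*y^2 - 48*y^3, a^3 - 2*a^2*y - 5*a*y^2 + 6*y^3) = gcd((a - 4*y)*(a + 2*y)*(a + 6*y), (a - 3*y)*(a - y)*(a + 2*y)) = a + 2*y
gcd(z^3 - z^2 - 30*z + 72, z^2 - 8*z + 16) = z - 4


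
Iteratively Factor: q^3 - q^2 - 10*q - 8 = (q + 1)*(q^2 - 2*q - 8) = (q + 1)*(q + 2)*(q - 4)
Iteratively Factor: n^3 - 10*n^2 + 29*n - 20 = (n - 5)*(n^2 - 5*n + 4) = (n - 5)*(n - 1)*(n - 4)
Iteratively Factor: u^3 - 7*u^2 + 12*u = (u)*(u^2 - 7*u + 12) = u*(u - 3)*(u - 4)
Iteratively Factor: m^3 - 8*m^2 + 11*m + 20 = (m - 4)*(m^2 - 4*m - 5) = (m - 5)*(m - 4)*(m + 1)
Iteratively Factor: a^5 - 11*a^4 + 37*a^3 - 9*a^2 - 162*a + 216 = (a - 4)*(a^4 - 7*a^3 + 9*a^2 + 27*a - 54) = (a - 4)*(a - 3)*(a^3 - 4*a^2 - 3*a + 18) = (a - 4)*(a - 3)*(a + 2)*(a^2 - 6*a + 9) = (a - 4)*(a - 3)^2*(a + 2)*(a - 3)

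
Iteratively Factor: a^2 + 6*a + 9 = (a + 3)*(a + 3)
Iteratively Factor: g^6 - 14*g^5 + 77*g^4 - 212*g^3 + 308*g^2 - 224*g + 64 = (g - 1)*(g^5 - 13*g^4 + 64*g^3 - 148*g^2 + 160*g - 64) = (g - 2)*(g - 1)*(g^4 - 11*g^3 + 42*g^2 - 64*g + 32) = (g - 2)^2*(g - 1)*(g^3 - 9*g^2 + 24*g - 16) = (g - 4)*(g - 2)^2*(g - 1)*(g^2 - 5*g + 4) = (g - 4)*(g - 2)^2*(g - 1)^2*(g - 4)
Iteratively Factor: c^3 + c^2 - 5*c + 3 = (c + 3)*(c^2 - 2*c + 1) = (c - 1)*(c + 3)*(c - 1)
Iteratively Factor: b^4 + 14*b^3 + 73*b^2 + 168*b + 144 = (b + 3)*(b^3 + 11*b^2 + 40*b + 48) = (b + 3)^2*(b^2 + 8*b + 16) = (b + 3)^2*(b + 4)*(b + 4)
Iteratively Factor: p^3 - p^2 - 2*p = (p + 1)*(p^2 - 2*p) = (p - 2)*(p + 1)*(p)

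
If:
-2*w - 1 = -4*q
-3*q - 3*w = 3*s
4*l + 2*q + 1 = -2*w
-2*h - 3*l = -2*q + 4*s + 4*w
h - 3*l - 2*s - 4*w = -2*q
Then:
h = -7/13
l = 2/13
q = -4/39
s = 21/26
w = -55/78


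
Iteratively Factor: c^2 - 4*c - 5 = (c + 1)*(c - 5)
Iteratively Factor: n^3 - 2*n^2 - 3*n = (n - 3)*(n^2 + n) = n*(n - 3)*(n + 1)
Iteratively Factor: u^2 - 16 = (u + 4)*(u - 4)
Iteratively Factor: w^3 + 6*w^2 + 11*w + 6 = (w + 2)*(w^2 + 4*w + 3) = (w + 1)*(w + 2)*(w + 3)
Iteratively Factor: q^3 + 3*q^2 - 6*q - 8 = (q + 1)*(q^2 + 2*q - 8) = (q + 1)*(q + 4)*(q - 2)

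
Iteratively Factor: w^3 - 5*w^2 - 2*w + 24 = (w + 2)*(w^2 - 7*w + 12) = (w - 4)*(w + 2)*(w - 3)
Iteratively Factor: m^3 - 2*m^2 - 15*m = (m + 3)*(m^2 - 5*m) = (m - 5)*(m + 3)*(m)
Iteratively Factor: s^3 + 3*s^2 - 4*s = (s - 1)*(s^2 + 4*s) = (s - 1)*(s + 4)*(s)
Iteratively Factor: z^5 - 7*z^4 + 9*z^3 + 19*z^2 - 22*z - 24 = (z - 3)*(z^4 - 4*z^3 - 3*z^2 + 10*z + 8) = (z - 4)*(z - 3)*(z^3 - 3*z - 2) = (z - 4)*(z - 3)*(z - 2)*(z^2 + 2*z + 1) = (z - 4)*(z - 3)*(z - 2)*(z + 1)*(z + 1)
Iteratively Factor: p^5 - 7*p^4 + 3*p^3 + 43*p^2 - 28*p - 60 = (p - 2)*(p^4 - 5*p^3 - 7*p^2 + 29*p + 30) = (p - 3)*(p - 2)*(p^3 - 2*p^2 - 13*p - 10) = (p - 3)*(p - 2)*(p + 1)*(p^2 - 3*p - 10) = (p - 3)*(p - 2)*(p + 1)*(p + 2)*(p - 5)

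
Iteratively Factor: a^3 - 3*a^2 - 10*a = (a + 2)*(a^2 - 5*a) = (a - 5)*(a + 2)*(a)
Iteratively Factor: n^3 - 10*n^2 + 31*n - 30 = (n - 2)*(n^2 - 8*n + 15) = (n - 5)*(n - 2)*(n - 3)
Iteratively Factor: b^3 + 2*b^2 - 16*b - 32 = (b - 4)*(b^2 + 6*b + 8) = (b - 4)*(b + 2)*(b + 4)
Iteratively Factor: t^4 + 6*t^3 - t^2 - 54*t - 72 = (t - 3)*(t^3 + 9*t^2 + 26*t + 24) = (t - 3)*(t + 3)*(t^2 + 6*t + 8) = (t - 3)*(t + 3)*(t + 4)*(t + 2)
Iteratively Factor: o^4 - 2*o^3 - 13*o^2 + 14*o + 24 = (o - 4)*(o^3 + 2*o^2 - 5*o - 6) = (o - 4)*(o + 3)*(o^2 - o - 2) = (o - 4)*(o + 1)*(o + 3)*(o - 2)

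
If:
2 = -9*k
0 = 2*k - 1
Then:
No Solution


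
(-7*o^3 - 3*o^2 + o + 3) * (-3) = 21*o^3 + 9*o^2 - 3*o - 9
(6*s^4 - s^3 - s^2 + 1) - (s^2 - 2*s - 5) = 6*s^4 - s^3 - 2*s^2 + 2*s + 6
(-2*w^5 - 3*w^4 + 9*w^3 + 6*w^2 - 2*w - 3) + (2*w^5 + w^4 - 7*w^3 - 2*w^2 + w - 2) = -2*w^4 + 2*w^3 + 4*w^2 - w - 5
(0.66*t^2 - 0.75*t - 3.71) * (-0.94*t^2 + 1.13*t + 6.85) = -0.6204*t^4 + 1.4508*t^3 + 7.1609*t^2 - 9.3298*t - 25.4135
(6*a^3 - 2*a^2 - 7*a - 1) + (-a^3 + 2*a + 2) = 5*a^3 - 2*a^2 - 5*a + 1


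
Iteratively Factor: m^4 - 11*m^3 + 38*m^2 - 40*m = (m - 5)*(m^3 - 6*m^2 + 8*m) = (m - 5)*(m - 4)*(m^2 - 2*m) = (m - 5)*(m - 4)*(m - 2)*(m)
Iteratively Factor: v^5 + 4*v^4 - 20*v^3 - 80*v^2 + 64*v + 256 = (v + 4)*(v^4 - 20*v^2 + 64) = (v - 4)*(v + 4)*(v^3 + 4*v^2 - 4*v - 16) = (v - 4)*(v - 2)*(v + 4)*(v^2 + 6*v + 8) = (v - 4)*(v - 2)*(v + 4)^2*(v + 2)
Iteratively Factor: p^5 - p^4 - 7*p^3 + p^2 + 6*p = (p)*(p^4 - p^3 - 7*p^2 + p + 6) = p*(p + 1)*(p^3 - 2*p^2 - 5*p + 6) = p*(p - 3)*(p + 1)*(p^2 + p - 2) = p*(p - 3)*(p + 1)*(p + 2)*(p - 1)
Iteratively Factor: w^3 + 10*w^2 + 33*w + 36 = (w + 3)*(w^2 + 7*w + 12) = (w + 3)*(w + 4)*(w + 3)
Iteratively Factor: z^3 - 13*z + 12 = (z - 3)*(z^2 + 3*z - 4) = (z - 3)*(z - 1)*(z + 4)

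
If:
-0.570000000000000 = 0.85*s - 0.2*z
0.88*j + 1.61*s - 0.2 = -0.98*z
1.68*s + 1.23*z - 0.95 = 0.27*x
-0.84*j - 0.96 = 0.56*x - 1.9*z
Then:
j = -17.42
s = 2.20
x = 65.88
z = 12.22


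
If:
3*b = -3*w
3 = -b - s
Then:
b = -w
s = w - 3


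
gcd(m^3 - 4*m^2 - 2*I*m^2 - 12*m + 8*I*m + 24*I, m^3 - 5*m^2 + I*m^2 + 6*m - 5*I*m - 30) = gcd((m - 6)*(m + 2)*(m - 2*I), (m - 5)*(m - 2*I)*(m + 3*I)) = m - 2*I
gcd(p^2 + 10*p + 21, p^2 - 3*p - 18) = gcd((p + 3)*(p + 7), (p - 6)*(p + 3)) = p + 3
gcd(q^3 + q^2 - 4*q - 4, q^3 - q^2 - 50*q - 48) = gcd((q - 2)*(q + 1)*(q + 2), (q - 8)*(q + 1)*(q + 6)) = q + 1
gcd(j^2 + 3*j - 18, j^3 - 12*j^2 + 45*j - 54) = j - 3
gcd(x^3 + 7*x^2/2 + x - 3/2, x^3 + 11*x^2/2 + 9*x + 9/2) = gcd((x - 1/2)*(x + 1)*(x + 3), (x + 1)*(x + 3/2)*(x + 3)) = x^2 + 4*x + 3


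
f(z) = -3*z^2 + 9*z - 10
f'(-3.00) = 27.00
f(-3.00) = -64.00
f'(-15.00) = 99.00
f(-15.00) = -820.00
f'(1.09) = 2.46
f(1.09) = -3.75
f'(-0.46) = 11.76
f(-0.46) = -14.77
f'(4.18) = -16.08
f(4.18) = -24.80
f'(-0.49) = 11.94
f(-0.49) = -15.13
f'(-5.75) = 43.50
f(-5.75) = -160.94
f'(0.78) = 4.32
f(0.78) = -4.81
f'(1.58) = -0.48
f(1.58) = -3.27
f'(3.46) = -11.76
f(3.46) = -14.77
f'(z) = 9 - 6*z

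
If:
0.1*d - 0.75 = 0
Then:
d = 7.50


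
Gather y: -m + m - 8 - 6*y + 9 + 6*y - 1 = 0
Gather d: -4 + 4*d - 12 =4*d - 16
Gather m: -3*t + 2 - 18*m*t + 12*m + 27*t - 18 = m*(12 - 18*t) + 24*t - 16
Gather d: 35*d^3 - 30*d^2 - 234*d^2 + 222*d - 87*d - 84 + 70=35*d^3 - 264*d^2 + 135*d - 14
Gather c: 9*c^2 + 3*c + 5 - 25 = 9*c^2 + 3*c - 20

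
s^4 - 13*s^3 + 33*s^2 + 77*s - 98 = (s - 7)^2*(s - 1)*(s + 2)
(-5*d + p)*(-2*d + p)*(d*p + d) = 10*d^3*p + 10*d^3 - 7*d^2*p^2 - 7*d^2*p + d*p^3 + d*p^2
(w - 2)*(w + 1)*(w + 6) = w^3 + 5*w^2 - 8*w - 12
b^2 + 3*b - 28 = (b - 4)*(b + 7)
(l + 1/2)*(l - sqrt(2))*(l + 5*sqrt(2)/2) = l^3 + l^2/2 + 3*sqrt(2)*l^2/2 - 5*l + 3*sqrt(2)*l/4 - 5/2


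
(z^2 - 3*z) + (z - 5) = z^2 - 2*z - 5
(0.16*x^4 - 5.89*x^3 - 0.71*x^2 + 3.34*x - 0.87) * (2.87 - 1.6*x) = -0.256*x^5 + 9.8832*x^4 - 15.7683*x^3 - 7.3817*x^2 + 10.9778*x - 2.4969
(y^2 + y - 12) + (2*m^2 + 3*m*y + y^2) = 2*m^2 + 3*m*y + 2*y^2 + y - 12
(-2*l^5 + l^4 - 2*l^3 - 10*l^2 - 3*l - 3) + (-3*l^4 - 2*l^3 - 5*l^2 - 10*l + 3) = -2*l^5 - 2*l^4 - 4*l^3 - 15*l^2 - 13*l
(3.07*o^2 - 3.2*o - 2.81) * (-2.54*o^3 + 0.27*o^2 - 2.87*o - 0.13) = -7.7978*o^5 + 8.9569*o^4 - 2.5375*o^3 + 8.0262*o^2 + 8.4807*o + 0.3653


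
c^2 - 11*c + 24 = (c - 8)*(c - 3)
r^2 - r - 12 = (r - 4)*(r + 3)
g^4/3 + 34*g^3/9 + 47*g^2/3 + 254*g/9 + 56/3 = (g/3 + 1)*(g + 2)*(g + 7/3)*(g + 4)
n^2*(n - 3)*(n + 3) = n^4 - 9*n^2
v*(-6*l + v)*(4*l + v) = -24*l^2*v - 2*l*v^2 + v^3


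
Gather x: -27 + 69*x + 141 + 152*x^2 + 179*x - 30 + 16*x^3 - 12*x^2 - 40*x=16*x^3 + 140*x^2 + 208*x + 84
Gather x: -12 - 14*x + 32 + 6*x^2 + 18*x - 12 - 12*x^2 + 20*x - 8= -6*x^2 + 24*x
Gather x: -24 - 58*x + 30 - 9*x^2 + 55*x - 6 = -9*x^2 - 3*x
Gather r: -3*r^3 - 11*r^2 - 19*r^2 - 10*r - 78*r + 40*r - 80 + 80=-3*r^3 - 30*r^2 - 48*r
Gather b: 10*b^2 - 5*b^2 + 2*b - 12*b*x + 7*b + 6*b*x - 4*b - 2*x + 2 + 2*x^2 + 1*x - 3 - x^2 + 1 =5*b^2 + b*(5 - 6*x) + x^2 - x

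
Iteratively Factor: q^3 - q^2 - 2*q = (q - 2)*(q^2 + q) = q*(q - 2)*(q + 1)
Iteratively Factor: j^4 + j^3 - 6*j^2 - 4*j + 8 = (j - 1)*(j^3 + 2*j^2 - 4*j - 8) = (j - 1)*(j + 2)*(j^2 - 4) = (j - 2)*(j - 1)*(j + 2)*(j + 2)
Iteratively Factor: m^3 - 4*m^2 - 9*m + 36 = (m - 3)*(m^2 - m - 12) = (m - 4)*(m - 3)*(m + 3)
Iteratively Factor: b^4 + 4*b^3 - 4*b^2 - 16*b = (b)*(b^3 + 4*b^2 - 4*b - 16) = b*(b + 4)*(b^2 - 4) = b*(b + 2)*(b + 4)*(b - 2)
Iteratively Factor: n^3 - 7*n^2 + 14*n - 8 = (n - 4)*(n^2 - 3*n + 2) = (n - 4)*(n - 1)*(n - 2)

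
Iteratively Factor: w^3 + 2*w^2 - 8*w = (w + 4)*(w^2 - 2*w) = (w - 2)*(w + 4)*(w)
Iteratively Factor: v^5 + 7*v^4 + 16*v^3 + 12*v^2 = (v + 2)*(v^4 + 5*v^3 + 6*v^2) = v*(v + 2)*(v^3 + 5*v^2 + 6*v) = v*(v + 2)^2*(v^2 + 3*v) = v^2*(v + 2)^2*(v + 3)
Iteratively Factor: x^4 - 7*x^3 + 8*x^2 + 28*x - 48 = (x - 4)*(x^3 - 3*x^2 - 4*x + 12) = (x - 4)*(x - 3)*(x^2 - 4) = (x - 4)*(x - 3)*(x - 2)*(x + 2)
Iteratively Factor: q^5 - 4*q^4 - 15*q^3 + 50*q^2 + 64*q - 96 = (q - 4)*(q^4 - 15*q^2 - 10*q + 24) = (q - 4)*(q + 2)*(q^3 - 2*q^2 - 11*q + 12) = (q - 4)*(q + 2)*(q + 3)*(q^2 - 5*q + 4) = (q - 4)^2*(q + 2)*(q + 3)*(q - 1)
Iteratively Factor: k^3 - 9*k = (k)*(k^2 - 9) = k*(k + 3)*(k - 3)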